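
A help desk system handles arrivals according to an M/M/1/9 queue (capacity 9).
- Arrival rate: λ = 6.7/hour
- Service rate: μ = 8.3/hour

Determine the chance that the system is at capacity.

ρ = λ/μ = 6.7/8.3 = 0.80723
P₀ = (1-ρ)/(1-ρ^(K+1)) = (1-0.80723)/(1-0.80723^10) = 0.19277/0.88252 = 0.2184
P_K = P₀×ρ^K = 0.21843 × 0.80723^9 = 0.21843 × 0.14554 = 0.03179
Blocking probability = 3.18%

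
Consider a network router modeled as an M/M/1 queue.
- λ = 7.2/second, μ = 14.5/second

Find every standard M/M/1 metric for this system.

Step 1: ρ = λ/μ = 7.2/14.5 = 0.4966
Step 2: L = λ/(μ-λ) = 7.2/7.30 = 0.9863
Step 3: Lq = λ²/(μ(μ-λ)) = 51.84/(14.5×7.30) = 0.4897
Step 4: W = 1/(μ-λ) = 1/7.30 = 0.13699
Step 5: Wq = λ/(μ(μ-λ)) = 7.2/(14.5×7.30) = 0.06802
Step 6: P(0) = 1-ρ = 0.5034
Verify: L = λW = 7.2×0.13699 = 0.9863 ✔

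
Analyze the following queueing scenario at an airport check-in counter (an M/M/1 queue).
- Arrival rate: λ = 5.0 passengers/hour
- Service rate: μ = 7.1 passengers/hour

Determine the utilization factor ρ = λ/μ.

Server utilization: ρ = λ/μ
ρ = 5.0/7.1 = 0.7042
The server is busy 70.42% of the time.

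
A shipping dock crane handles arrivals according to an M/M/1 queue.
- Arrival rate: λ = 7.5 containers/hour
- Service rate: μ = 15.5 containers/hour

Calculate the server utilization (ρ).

Server utilization: ρ = λ/μ
ρ = 7.5/15.5 = 0.4839
The server is busy 48.39% of the time.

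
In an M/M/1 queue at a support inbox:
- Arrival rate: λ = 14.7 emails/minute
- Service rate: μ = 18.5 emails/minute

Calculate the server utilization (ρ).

Server utilization: ρ = λ/μ
ρ = 14.7/18.5 = 0.7946
The server is busy 79.46% of the time.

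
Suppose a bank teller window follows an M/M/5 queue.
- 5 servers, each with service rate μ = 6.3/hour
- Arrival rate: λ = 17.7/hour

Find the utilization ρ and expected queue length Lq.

Traffic intensity: ρ = λ/(cμ) = 17.7/(5×6.3) = 0.5619
Since ρ = 0.5619 < 1, system is stable.
Offered load a = λ/μ = cρ = 17.7/6.3 = 2.8095
P₀ = [ Σₙ₌₀^4 aⁿ/n! + a^5/(5!(1-ρ)) ]⁻¹
Σ = a^0/0! + a^1/1! + a^2/2! + a^3/3! + a^4/4! = 1.000000 + 2.809524 + 3.946712 + 3.696127 + 2.596089 = 14.0485
a^5/(5!(1-ρ)) = 175.0506/(120 × 0.438095) = 3.3298
P₀ = 1/(14.0485 + 3.3298) = 0.05754
Lq = P₀·a^5·ρ / (5!(1-ρ)²) = 0.05754 × 175.0506 × 0.5619 / (120 × 0.1919) = 0.2458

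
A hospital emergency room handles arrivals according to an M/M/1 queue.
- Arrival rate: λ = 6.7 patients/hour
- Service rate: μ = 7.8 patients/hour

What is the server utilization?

Server utilization: ρ = λ/μ
ρ = 6.7/7.8 = 0.8590
The server is busy 85.90% of the time.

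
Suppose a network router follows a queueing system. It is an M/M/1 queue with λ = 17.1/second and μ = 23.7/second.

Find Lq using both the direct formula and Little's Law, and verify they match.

Method 1 (direct): Lq = λ²/(μ(μ-λ)) = 292.41/(23.7 × 6.60) = 1.8694

Method 2 (Little's Law):
W = 1/(μ-λ) = 1/6.60 = 0.151515
Wq = W - 1/μ = 0.151515 - 0.0421941 = 0.10932
Lq = λWq = 17.1 × 0.10932 = 1.8694 ✔ (matches Method 1)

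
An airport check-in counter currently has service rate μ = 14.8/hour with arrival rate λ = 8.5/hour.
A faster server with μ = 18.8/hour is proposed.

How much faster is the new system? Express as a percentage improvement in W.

System 1: ρ₁ = 8.5/14.8 = 0.5743, W₁ = 1/(14.8-8.5) = 0.158730
System 2: ρ₂ = 8.5/18.8 = 0.4521, W₂ = 1/(18.8-8.5) = 0.0970874
Improvement: (W₁-W₂)/W₁ = (0.158730-0.0970874)/0.158730 = 38.83%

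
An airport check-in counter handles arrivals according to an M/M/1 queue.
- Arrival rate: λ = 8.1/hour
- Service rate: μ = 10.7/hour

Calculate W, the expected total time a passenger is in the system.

First, compute utilization: ρ = λ/μ = 8.1/10.7 = 0.7570
For M/M/1: W = 1/(μ-λ)
W = 1/(10.7-8.1) = 1/2.60
W = 0.3846 hours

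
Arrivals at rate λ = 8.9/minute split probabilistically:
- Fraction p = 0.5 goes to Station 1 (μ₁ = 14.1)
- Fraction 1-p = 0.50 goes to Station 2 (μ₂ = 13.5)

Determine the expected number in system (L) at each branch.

Effective rates: λ₁ = 8.9×0.5 = 4.45, λ₂ = 8.9×0.50 = 4.45
Station 1: ρ₁ = 4.45/14.1 = 0.3156, L₁ = ρ₁/(1-ρ₁) = 0.3156/(1-0.3156) = 0.4611
Station 2: ρ₂ = 4.45/13.5 = 0.32963, L₂ = ρ₂/(1-ρ₂) = 0.32963/(1-0.32963) = 0.4917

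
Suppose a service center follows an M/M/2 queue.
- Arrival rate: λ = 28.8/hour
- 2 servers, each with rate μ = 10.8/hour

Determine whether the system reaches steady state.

Stability requires ρ = λ/(cμ) < 1
ρ = 28.8/(2 × 10.8) = 28.8/21.60 = 1.3333
Since 1.3333 ≥ 1, the system is UNSTABLE.
Need c > λ/μ = 28.8/10.8 = 2.67.
Minimum servers needed: c = 3.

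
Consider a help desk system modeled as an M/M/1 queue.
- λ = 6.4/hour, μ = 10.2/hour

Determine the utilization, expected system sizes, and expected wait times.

Step 1: ρ = λ/μ = 6.4/10.2 = 0.6275
Step 2: L = λ/(μ-λ) = 6.4/3.80 = 1.6842
Step 3: Lq = λ²/(μ(μ-λ)) = 40.96/(10.2×3.80) = 1.0568
Step 4: W = 1/(μ-λ) = 1/3.80 = 0.26316
Step 5: Wq = λ/(μ(μ-λ)) = 6.4/(10.2×3.80) = 0.1651
Step 6: P(0) = 1-ρ = 0.3725
Verify: L = λW = 6.4×0.26316 = 1.6842 ✔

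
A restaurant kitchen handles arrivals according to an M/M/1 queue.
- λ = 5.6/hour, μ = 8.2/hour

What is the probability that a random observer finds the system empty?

ρ = λ/μ = 5.6/8.2 = 0.6829
P(0) = 1 - ρ = 1 - 0.6829 = 0.3171
The server is idle 31.71% of the time.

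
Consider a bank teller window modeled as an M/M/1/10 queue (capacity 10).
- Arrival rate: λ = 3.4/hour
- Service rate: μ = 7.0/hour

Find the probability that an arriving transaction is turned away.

ρ = λ/μ = 3.4/7.0 = 0.48571
P₀ = (1-ρ)/(1-ρ^(K+1)) = (1-0.48571)/(1-0.48571^11) = 0.5143/0.9996 = 0.5145
P_K = P₀×ρ^K = 0.5145 × 0.48571^10 = 0.5145 × 0.0007308 = 0.0003760
Blocking probability = 0.03760%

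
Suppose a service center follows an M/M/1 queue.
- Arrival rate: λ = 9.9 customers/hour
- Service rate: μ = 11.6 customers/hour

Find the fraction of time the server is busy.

Server utilization: ρ = λ/μ
ρ = 9.9/11.6 = 0.8534
The server is busy 85.34% of the time.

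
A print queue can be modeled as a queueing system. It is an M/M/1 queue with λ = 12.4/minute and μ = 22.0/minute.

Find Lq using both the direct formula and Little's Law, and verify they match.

Method 1 (direct): Lq = λ²/(μ(μ-λ)) = 153.76/(22.0 × 9.60) = 0.7280

Method 2 (Little's Law):
W = 1/(μ-λ) = 1/9.60 = 0.10417
Wq = W - 1/μ = 0.10417 - 0.045455 = 0.05871
Lq = λWq = 12.4 × 0.05871 = 0.7280 ✔ (matches Method 1)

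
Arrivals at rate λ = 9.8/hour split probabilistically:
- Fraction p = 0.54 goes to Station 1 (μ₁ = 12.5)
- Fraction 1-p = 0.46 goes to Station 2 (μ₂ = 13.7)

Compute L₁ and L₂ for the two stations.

Effective rates: λ₁ = 9.8×0.54 = 5.292, λ₂ = 9.8×0.46 = 4.508
Station 1: ρ₁ = 5.292/12.5 = 0.42336, L₁ = ρ₁/(1-ρ₁) = 0.42336/(1-0.42336) = 0.7342
Station 2: ρ₂ = 4.508/13.7 = 0.32905, L₂ = ρ₂/(1-ρ₂) = 0.32905/(1-0.32905) = 0.4904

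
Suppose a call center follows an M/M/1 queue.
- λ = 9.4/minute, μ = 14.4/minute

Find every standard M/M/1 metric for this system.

Step 1: ρ = λ/μ = 9.4/14.4 = 0.6528
Step 2: L = λ/(μ-λ) = 9.4/5.00 = 1.8800
Step 3: Lq = λ²/(μ(μ-λ)) = 88.36/(14.4×5.00) = 1.2272
Step 4: W = 1/(μ-λ) = 1/5.00 = 0.2000
Step 5: Wq = λ/(μ(μ-λ)) = 9.4/(14.4×5.00) = 0.1306
Step 6: P(0) = 1-ρ = 0.3472
Verify: L = λW = 9.4×0.2000 = 1.8800 ✔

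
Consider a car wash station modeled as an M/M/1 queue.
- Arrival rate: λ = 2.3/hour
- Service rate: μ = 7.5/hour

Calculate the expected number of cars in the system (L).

ρ = λ/μ = 2.3/7.5 = 0.3067
For M/M/1: L = λ/(μ-λ)
L = 2.3/(7.5-2.3) = 2.3/5.20
L = 0.4423 cars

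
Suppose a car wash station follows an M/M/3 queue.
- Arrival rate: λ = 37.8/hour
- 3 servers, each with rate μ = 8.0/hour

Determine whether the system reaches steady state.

Stability requires ρ = λ/(cμ) < 1
ρ = 37.8/(3 × 8.0) = 37.8/24.00 = 1.5750
Since 1.5750 ≥ 1, the system is UNSTABLE.
Need c > λ/μ = 37.8/8.0 = 4.72.
Minimum servers needed: c = 5.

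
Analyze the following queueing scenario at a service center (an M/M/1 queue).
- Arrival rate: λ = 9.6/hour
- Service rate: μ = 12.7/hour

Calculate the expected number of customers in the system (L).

ρ = λ/μ = 9.6/12.7 = 0.7559
For M/M/1: L = λ/(μ-λ)
L = 9.6/(12.7-9.6) = 9.6/3.10
L = 3.0968 customers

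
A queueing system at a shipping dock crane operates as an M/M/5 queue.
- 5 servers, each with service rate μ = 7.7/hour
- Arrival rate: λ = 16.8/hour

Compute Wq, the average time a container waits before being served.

Traffic intensity: ρ = λ/(cμ) = 16.8/(5×7.7) = 0.4364
Since ρ = 0.4364 < 1, system is stable.
Offered load a = λ/μ = cρ = 16.8/7.7 = 2.1818
P₀ = [ Σₙ₌₀^4 aⁿ/n! + a^5/(5!(1-ρ)) ]⁻¹
Σ = a^0/0! + a^1/1! + a^2/2! + a^3/3! + a^4/4! = 1.0000 + 2.1818 + 2.3802 + 1.7310 + 0.9442 = 8.2372
a^5/(5!(1-ρ)) = 49.4416/(120 × 0.5636) = 0.7310
P₀ = 1/(8.2372 + 0.7310) = 0.1115
Lq = P₀·a^5·ρ / (5!(1-ρ)²) = 0.1115 × 49.4416 × 0.4364 / (120 × 0.3177) = 0.06310
Wq = Lq/λ = 0.06310/16.8 = 0.003756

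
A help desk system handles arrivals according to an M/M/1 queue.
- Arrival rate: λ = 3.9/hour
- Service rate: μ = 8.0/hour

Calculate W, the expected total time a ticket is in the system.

First, compute utilization: ρ = λ/μ = 3.9/8.0 = 0.4875
For M/M/1: W = 1/(μ-λ)
W = 1/(8.0-3.9) = 1/4.10
W = 0.2439 hours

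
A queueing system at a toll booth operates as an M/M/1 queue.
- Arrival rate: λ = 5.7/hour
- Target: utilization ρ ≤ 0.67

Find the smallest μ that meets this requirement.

ρ = λ/μ, so μ = λ/ρ
μ ≥ 5.7/0.67 = 8.5075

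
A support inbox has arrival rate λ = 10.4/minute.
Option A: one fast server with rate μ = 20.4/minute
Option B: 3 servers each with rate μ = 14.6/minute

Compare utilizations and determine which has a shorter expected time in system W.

Option A: single server μ = 20.4 (M/M/1)
  ρ_A = 10.4/20.4 = 0.5098
  W_A = 1/(μ-λ) = 1/(20.4-10.4) = 1/10.00 = 0.1000

Option B: 3 servers μ = 14.6 (M/M/3)
  ρ_B = λ/(cμ) = 10.4/(3×14.6) = 0.2374
  Offered load a = λ/μ = cρ = 10.4/14.6 = 0.7123
  P₀ = [ Σₙ₌₀^2 aⁿ/n! + a^3/(3!(1-ρ)) ]⁻¹
  Σ = a^0/0! + a^1/1! + a^2/2! = 1.0000 + 0.7123 + 0.2537 = 1.9660
  a^3/(3!(1-ρ)) = 0.36144/(6 × 0.76256) = 0.07900
  P₀ = 1/(1.9660 + 0.07900) = 0.4890
  Lq = P₀·a^3·ρ / (3!(1-ρ)²) = 0.48899 × 0.36144 × 0.23744 / (6 × 0.58149) = 0.01203
  Wq_B = Lq/λ = 0.01203/10.4 = 0.001157
  W_B = Wq_B + 1/μ = 0.001157 + 0.06849 = 0.06965

Since W_B = 0.06965 < W_A = 0.1000, Option B (multiple servers) has the shorter time in system.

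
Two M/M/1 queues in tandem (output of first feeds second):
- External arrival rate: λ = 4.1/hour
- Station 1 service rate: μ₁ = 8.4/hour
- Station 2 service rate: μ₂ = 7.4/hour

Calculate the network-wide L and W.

By Jackson's theorem, each station behaves as independent M/M/1.
Station 1: ρ₁ = 4.1/8.4 = 0.4881, L₁ = ρ₁/(1-ρ₁) = λ/(μ₁-λ) = 4.1/4.30 = 0.9535
Station 2: ρ₂ = 4.1/7.4 = 0.5541, L₂ = ρ₂/(1-ρ₂) = λ/(μ₂-λ) = 4.1/3.30 = 1.2424
Total: L = L₁ + L₂ = 0.9535 + 1.2424 = 2.1959
W = L/λ = 2.1959/4.1 = 0.5356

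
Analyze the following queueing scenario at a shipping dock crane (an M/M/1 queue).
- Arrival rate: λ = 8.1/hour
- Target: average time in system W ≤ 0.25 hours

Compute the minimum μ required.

For M/M/1: W = 1/(μ-λ)
Need W ≤ 0.25, so 1/(μ-λ) ≤ 0.25
μ - λ ≥ 1/0.25 = 4.0000
μ ≥ 8.1 + 4.0000 = 12.1000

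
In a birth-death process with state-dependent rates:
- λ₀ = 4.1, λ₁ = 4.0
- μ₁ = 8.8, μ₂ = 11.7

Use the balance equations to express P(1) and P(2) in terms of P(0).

Balance equations:
State 0: λ₀P₀ = μ₁P₁ → P₁ = (λ₀/μ₁)P₀ = (4.1/8.8)P₀ = 0.4659P₀
State 1: P₂ = (λ₀λ₁)/(μ₁μ₂)P₀ = (4.1×4.0)/(8.8×11.7)P₀ = 0.1593P₀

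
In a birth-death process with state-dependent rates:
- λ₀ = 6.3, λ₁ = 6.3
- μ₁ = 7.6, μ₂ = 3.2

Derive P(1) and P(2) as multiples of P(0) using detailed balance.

Balance equations:
State 0: λ₀P₀ = μ₁P₁ → P₁ = (λ₀/μ₁)P₀ = (6.3/7.6)P₀ = 0.8289P₀
State 1: P₂ = (λ₀λ₁)/(μ₁μ₂)P₀ = (6.3×6.3)/(7.6×3.2)P₀ = 1.6320P₀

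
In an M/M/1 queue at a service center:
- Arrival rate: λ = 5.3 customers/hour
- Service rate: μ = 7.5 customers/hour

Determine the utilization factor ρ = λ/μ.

Server utilization: ρ = λ/μ
ρ = 5.3/7.5 = 0.7067
The server is busy 70.67% of the time.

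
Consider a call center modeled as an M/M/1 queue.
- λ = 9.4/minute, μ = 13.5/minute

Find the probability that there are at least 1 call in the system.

ρ = λ/μ = 9.4/13.5 = 0.6963
P(N ≥ n) = ρⁿ
P(N ≥ 1) = 0.6963^1
P(N ≥ 1) = 0.6963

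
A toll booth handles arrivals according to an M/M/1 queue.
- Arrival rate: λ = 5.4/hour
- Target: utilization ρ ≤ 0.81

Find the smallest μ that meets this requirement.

ρ = λ/μ, so μ = λ/ρ
μ ≥ 5.4/0.81 = 6.6667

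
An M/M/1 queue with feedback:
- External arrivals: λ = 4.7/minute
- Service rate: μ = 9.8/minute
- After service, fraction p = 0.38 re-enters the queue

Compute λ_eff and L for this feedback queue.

Effective arrival rate: λ_eff = λ/(1-p) = 4.7/(1-0.38) = 4.7/0.62 = 7.580645
ρ = λ_eff/μ = 7.580645/9.8 = 0.773535
L = ρ/(1-ρ) = 0.773535/(1-0.773535) = 3.4157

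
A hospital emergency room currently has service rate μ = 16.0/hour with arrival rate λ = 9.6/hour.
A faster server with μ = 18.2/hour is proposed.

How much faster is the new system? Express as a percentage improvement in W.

System 1: ρ₁ = 9.6/16.0 = 0.6000, W₁ = 1/(16.0-9.6) = 0.15625
System 2: ρ₂ = 9.6/18.2 = 0.5275, W₂ = 1/(18.2-9.6) = 0.11628
Improvement: (W₁-W₂)/W₁ = (0.15625-0.11628)/0.15625 = 25.58%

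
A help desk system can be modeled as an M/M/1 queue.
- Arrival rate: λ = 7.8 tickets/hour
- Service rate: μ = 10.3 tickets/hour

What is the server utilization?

Server utilization: ρ = λ/μ
ρ = 7.8/10.3 = 0.7573
The server is busy 75.73% of the time.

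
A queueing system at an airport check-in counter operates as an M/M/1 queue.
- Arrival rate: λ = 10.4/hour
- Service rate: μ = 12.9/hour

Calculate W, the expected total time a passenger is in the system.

First, compute utilization: ρ = λ/μ = 10.4/12.9 = 0.8062
For M/M/1: W = 1/(μ-λ)
W = 1/(12.9-10.4) = 1/2.50
W = 0.4000 hours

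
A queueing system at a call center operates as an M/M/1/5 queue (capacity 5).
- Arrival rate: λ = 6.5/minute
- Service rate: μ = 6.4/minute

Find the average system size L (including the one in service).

ρ = λ/μ = 6.5/6.4 = 1.01562
P₀ = (1-ρ)/(1-ρ^(K+1)) = (1-1.01562)/(1-1.01562^6) = -0.01562/-0.09746 = 0.1603
P_K = P₀×ρ^K = 0.1603 × 1.01562^5 = 0.1603 × 1.0806 = 0.1732
L = ρ[1 - (K+1)ρ^K + Kρ^(K+1)] / [(1-ρ)(1-ρ^(K+1))]
L = 1.01562 × (1 - 6×1.08057825 + 5×1.09745689) / ((1 - 1.01562) × (1 - 1.09745689)) = 2.5452 calls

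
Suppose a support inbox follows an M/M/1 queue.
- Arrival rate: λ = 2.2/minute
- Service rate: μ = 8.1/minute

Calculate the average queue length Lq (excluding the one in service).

ρ = λ/μ = 2.2/8.1 = 0.2716
For M/M/1: Lq = λ²/(μ(μ-λ))
Lq = 4.84/(8.1 × 5.90)
Lq = 0.1013 emails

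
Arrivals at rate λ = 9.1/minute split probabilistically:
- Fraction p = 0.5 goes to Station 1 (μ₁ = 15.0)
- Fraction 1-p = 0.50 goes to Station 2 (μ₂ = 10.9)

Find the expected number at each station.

Effective rates: λ₁ = 9.1×0.5 = 4.55, λ₂ = 9.1×0.50 = 4.55
Station 1: ρ₁ = 4.55/15.0 = 0.30333, L₁ = ρ₁/(1-ρ₁) = 0.30333/(1-0.30333) = 0.4354
Station 2: ρ₂ = 4.55/10.9 = 0.41743, L₂ = ρ₂/(1-ρ₂) = 0.41743/(1-0.41743) = 0.7165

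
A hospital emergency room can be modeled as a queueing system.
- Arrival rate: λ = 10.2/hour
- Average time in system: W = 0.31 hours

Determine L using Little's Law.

Little's Law: L = λW
L = 10.2 × 0.31 = 3.1620 patients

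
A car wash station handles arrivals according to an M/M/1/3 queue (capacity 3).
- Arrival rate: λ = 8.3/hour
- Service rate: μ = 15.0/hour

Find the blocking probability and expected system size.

ρ = λ/μ = 8.3/15.0 = 0.55333
P₀ = (1-ρ)/(1-ρ^(K+1)) = (1-0.55333)/(1-0.55333^4) = 0.4467/0.9063 = 0.4929
P_K = P₀×ρ^K = 0.4929 × 0.55333^3 = 0.4929 × 0.1694 = 0.08350
Blocking probability P_3 = 0.08350 (8.35%)
L = ρ[1 - (K+1)ρ^K + Kρ^(K+1)] / [(1-ρ)(1-ρ^(K+1))]
L = 0.55333 × (1 - 4×0.16942 + 3×0.093743) / ((1 - 0.55333) × (1 - 0.093743)) = 0.8250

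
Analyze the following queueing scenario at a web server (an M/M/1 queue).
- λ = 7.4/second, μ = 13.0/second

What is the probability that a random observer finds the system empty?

ρ = λ/μ = 7.4/13.0 = 0.5692
P(0) = 1 - ρ = 1 - 0.5692 = 0.4308
The server is idle 43.08% of the time.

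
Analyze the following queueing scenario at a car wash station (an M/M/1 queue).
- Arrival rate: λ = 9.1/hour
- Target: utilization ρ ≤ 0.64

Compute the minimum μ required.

ρ = λ/μ, so μ = λ/ρ
μ ≥ 9.1/0.64 = 14.2188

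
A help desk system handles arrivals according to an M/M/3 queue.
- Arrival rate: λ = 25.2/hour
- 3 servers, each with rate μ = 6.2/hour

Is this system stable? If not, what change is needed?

Stability requires ρ = λ/(cμ) < 1
ρ = 25.2/(3 × 6.2) = 25.2/18.60 = 1.3548
Since 1.3548 ≥ 1, the system is UNSTABLE.
Need c > λ/μ = 25.2/6.2 = 4.06.
Minimum servers needed: c = 5.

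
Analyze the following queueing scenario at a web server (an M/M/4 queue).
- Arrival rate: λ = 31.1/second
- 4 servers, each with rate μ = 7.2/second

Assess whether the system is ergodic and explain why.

Stability requires ρ = λ/(cμ) < 1
ρ = 31.1/(4 × 7.2) = 31.1/28.80 = 1.0799
Since 1.0799 ≥ 1, the system is UNSTABLE.
Need c > λ/μ = 31.1/7.2 = 4.32.
Minimum servers needed: c = 5.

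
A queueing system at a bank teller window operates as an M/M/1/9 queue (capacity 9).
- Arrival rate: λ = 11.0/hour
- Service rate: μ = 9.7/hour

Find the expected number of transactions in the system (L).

ρ = λ/μ = 11.0/9.7 = 1.13402
P₀ = (1-ρ)/(1-ρ^(K+1)) = (1-1.13402)/(1-1.13402^10) = -0.13402/-2.5173 = 0.05324
P_K = P₀×ρ^K = 0.05324 × 1.13402^9 = 0.05324 × 3.1016 = 0.1651
L = ρ[1 - (K+1)ρ^K + Kρ^(K+1)] / [(1-ρ)(1-ρ^(K+1))]
L = 1.13402 × (1 - 10×3.101605 + 9×3.517282) / ((1 - 1.13402) × (1 - 3.517282)) = 5.5110 transactions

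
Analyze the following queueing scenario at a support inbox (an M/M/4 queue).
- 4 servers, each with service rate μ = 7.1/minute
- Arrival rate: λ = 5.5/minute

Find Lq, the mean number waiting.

Traffic intensity: ρ = λ/(cμ) = 5.5/(4×7.1) = 0.1937
Since ρ = 0.1937 < 1, system is stable.
Offered load a = λ/μ = cρ = 5.5/7.1 = 0.7746
P₀ = [ Σₙ₌₀^3 aⁿ/n! + a^4/(4!(1-ρ)) ]⁻¹
Σ = a^0/0! + a^1/1! + a^2/2! + a^3/3! = 1.0000 + 0.77465 + 0.30004 + 0.077475 = 2.1522
a^4/(4!(1-ρ)) = 0.3601/(24 × 0.8063) = 0.01861
P₀ = 1/(2.1522 + 0.01861) = 0.4607
Lq = P₀·a^4·ρ / (4!(1-ρ)²) = 0.4607 × 0.3601 × 0.1937 / (24 × 0.6502) = 0.002059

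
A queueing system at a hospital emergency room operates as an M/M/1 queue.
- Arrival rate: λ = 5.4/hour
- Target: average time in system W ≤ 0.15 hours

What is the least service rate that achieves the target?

For M/M/1: W = 1/(μ-λ)
Need W ≤ 0.15, so 1/(μ-λ) ≤ 0.15
μ - λ ≥ 1/0.15 = 6.6667
μ ≥ 5.4 + 6.6667 = 12.0667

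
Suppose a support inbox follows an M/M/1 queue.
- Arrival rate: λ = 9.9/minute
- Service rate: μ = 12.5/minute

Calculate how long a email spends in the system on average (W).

First, compute utilization: ρ = λ/μ = 9.9/12.5 = 0.7920
For M/M/1: W = 1/(μ-λ)
W = 1/(12.5-9.9) = 1/2.60
W = 0.3846 minutes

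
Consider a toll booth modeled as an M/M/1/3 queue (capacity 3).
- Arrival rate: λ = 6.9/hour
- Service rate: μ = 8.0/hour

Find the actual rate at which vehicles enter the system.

ρ = λ/μ = 6.9/8.0 = 0.8625
P₀ = (1-ρ)/(1-ρ^(K+1)) = (1-0.8625)/(1-0.8625^4) = 0.1375/0.4466 = 0.3079
P_K = P₀×ρ^K = 0.3079 × 0.8625^3 = 0.3079 × 0.6416 = 0.1975
λ_eff = λ(1-P_K) = 6.9 × (1 - 0.19754) = 6.9 × 0.80246 = 5.5370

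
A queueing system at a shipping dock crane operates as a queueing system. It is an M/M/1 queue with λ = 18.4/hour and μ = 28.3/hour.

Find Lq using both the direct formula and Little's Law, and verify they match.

Method 1 (direct): Lq = λ²/(μ(μ-λ)) = 338.56/(28.3 × 9.90) = 1.2084

Method 2 (Little's Law):
W = 1/(μ-λ) = 1/9.90 = 0.10101
Wq = W - 1/μ = 0.10101 - 0.035336 = 0.065674
Lq = λWq = 18.4 × 0.065674 = 1.2084 ✔ (matches Method 1)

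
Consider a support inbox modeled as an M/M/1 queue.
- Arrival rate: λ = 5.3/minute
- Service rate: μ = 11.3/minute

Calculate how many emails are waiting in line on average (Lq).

ρ = λ/μ = 5.3/11.3 = 0.4690
For M/M/1: Lq = λ²/(μ(μ-λ))
Lq = 28.09/(11.3 × 6.00)
Lq = 0.4143 emails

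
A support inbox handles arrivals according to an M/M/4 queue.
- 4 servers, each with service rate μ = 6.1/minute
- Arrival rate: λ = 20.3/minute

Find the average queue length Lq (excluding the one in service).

Traffic intensity: ρ = λ/(cμ) = 20.3/(4×6.1) = 0.8320
Since ρ = 0.8320 < 1, system is stable.
Offered load a = λ/μ = cρ = 20.3/6.1 = 3.3279
P₀ = [ Σₙ₌₀^3 aⁿ/n! + a^4/(4!(1-ρ)) ]⁻¹
Σ = a^0/0! + a^1/1! + a^2/2! + a^3/3! = 1.0000 + 3.3279 + 5.5374 + 6.1425 = 16.0078
a^4/(4!(1-ρ)) = 122.6492/(24 × 0.168033) = 30.4130
P₀ = 1/(16.0078 + 30.4130) = 0.02154
Lq = P₀·a^4·ρ / (4!(1-ρ)²) = 0.021542 × 122.6492 × 0.83197 / (24 × 0.028235) = 3.2438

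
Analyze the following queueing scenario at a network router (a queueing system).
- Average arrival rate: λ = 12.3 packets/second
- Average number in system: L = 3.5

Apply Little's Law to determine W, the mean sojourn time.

Little's Law: L = λW, so W = L/λ
W = 3.5/12.3 = 0.2846 seconds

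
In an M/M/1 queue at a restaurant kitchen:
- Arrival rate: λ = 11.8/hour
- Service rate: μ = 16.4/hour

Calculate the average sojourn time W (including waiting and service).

First, compute utilization: ρ = λ/μ = 11.8/16.4 = 0.7195
For M/M/1: W = 1/(μ-λ)
W = 1/(16.4-11.8) = 1/4.60
W = 0.2174 hours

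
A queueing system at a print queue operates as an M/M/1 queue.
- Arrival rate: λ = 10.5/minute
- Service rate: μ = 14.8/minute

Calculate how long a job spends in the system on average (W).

First, compute utilization: ρ = λ/μ = 10.5/14.8 = 0.7095
For M/M/1: W = 1/(μ-λ)
W = 1/(14.8-10.5) = 1/4.30
W = 0.2326 minutes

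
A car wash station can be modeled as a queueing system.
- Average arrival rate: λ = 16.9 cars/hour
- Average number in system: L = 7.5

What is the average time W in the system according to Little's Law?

Little's Law: L = λW, so W = L/λ
W = 7.5/16.9 = 0.4438 hours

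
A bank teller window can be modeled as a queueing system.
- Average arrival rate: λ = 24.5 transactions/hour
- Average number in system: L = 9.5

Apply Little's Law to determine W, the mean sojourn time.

Little's Law: L = λW, so W = L/λ
W = 9.5/24.5 = 0.3878 hours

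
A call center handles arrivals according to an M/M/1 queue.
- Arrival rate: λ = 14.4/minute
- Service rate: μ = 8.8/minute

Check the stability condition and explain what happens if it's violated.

Stability requires ρ = λ/(cμ) < 1
ρ = 14.4/(1 × 8.8) = 14.4/8.80 = 1.6364
Since 1.6364 ≥ 1, the system is UNSTABLE.
Queue grows without bound. Need μ > λ = 14.4.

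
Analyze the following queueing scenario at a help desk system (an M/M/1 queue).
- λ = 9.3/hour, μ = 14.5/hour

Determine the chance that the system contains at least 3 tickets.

ρ = λ/μ = 9.3/14.5 = 0.64138
P(N ≥ n) = ρⁿ
P(N ≥ 3) = 0.64138^3
P(N ≥ 3) = 0.2638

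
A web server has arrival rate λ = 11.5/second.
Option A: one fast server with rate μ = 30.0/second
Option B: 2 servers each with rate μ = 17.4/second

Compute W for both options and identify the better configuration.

Option A: single server μ = 30.0 (M/M/1)
  ρ_A = 11.5/30.0 = 0.3833
  W_A = 1/(μ-λ) = 1/(30.0-11.5) = 1/18.50 = 0.05405

Option B: 2 servers μ = 17.4 (M/M/2)
  ρ_B = λ/(cμ) = 11.5/(2×17.4) = 0.3305
  Offered load a = λ/μ = cρ = 11.5/17.4 = 0.6609
  P₀ = [ Σₙ₌₀^1 aⁿ/n! + a^2/(2!(1-ρ)) ]⁻¹
  Σ = a^0/0! + a^1/1! = 1.0000 + 0.6609 = 1.6609
  a^2/(2!(1-ρ)) = 0.4368/(2 × 0.6695) = 0.3262
  P₀ = 1/(1.6609 + 0.3262) = 0.5032
  Lq = P₀·a^2·ρ / (2!(1-ρ)²) = 0.5032 × 0.4368 × 0.3305 / (2 × 0.4483) = 0.08102
  Wq_B = Lq/λ = 0.08102/11.5 = 0.007045
  W_B = Wq_B + 1/μ = 0.007045 + 0.05747 = 0.06452

Since W_A = 0.05405 < W_B = 0.06452, Option A (single fast server) has the shorter time in system.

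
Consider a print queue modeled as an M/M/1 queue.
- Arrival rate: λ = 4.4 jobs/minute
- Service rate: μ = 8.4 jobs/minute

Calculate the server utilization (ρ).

Server utilization: ρ = λ/μ
ρ = 4.4/8.4 = 0.5238
The server is busy 52.38% of the time.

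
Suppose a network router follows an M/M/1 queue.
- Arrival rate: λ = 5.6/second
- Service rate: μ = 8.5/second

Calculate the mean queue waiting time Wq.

First, compute utilization: ρ = λ/μ = 5.6/8.5 = 0.6588
For M/M/1: Wq = λ/(μ(μ-λ))
Wq = 5.6/(8.5 × (8.5-5.6))
Wq = 5.6/(8.5 × 2.90)
Wq = 0.2272 seconds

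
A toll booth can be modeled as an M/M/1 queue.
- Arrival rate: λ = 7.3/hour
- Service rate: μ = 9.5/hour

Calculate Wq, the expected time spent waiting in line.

First, compute utilization: ρ = λ/μ = 7.3/9.5 = 0.7684
For M/M/1: Wq = λ/(μ(μ-λ))
Wq = 7.3/(9.5 × (9.5-7.3))
Wq = 7.3/(9.5 × 2.20)
Wq = 0.3493 hours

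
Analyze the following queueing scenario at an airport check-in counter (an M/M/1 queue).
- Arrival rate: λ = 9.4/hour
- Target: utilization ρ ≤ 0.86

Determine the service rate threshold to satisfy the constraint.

ρ = λ/μ, so μ = λ/ρ
μ ≥ 9.4/0.86 = 10.9302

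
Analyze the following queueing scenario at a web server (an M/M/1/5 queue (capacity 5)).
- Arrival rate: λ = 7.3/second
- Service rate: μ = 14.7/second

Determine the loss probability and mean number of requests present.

ρ = λ/μ = 7.3/14.7 = 0.496599
P₀ = (1-ρ)/(1-ρ^(K+1)) = (1-0.496599)/(1-0.496599^6) = 0.5034/0.9850 = 0.5111
P_K = P₀×ρ^K = 0.511066 × 0.496599^5 = 0.511066 × 0.0302015 = 0.01543
Blocking probability P_5 = 0.01543 (1.54%)
L = ρ[1 - (K+1)ρ^K + Kρ^(K+1)] / [(1-ρ)(1-ρ^(K+1))]
L = 0.496599 × (1 - 6×0.030202 + 5×0.014998) / ((1 - 0.496599) × (1 - 0.014998)) = 0.8951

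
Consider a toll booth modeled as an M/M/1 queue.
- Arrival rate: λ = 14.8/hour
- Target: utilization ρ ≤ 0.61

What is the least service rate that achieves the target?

ρ = λ/μ, so μ = λ/ρ
μ ≥ 14.8/0.61 = 24.2623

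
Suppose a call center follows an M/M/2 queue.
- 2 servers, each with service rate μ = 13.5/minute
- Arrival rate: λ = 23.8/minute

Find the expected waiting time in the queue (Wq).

Traffic intensity: ρ = λ/(cμ) = 23.8/(2×13.5) = 0.8815
Since ρ = 0.8815 < 1, system is stable.
Offered load a = λ/μ = cρ = 23.8/13.5 = 1.7630
P₀ = [ Σₙ₌₀^1 aⁿ/n! + a^2/(2!(1-ρ)) ]⁻¹
Σ = a^0/0! + a^1/1! = 1.0000 + 1.7630 = 2.7630
a^2/(2!(1-ρ)) = 3.10804/(2 × 0.118519) = 13.1120
P₀ = 1/(2.7630 + 13.1120) = 0.06299
Lq = P₀·a^2·ρ / (2!(1-ρ)²) = 0.06299213 × 3.108038 × 0.8814815 / (2 × 0.01404664) = 6.1430
Wq = Lq/λ = 6.1430/23.8 = 0.2581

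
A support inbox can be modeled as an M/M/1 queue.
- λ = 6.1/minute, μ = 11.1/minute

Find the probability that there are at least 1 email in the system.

ρ = λ/μ = 6.1/11.1 = 0.5495
P(N ≥ n) = ρⁿ
P(N ≥ 1) = 0.5495^1
P(N ≥ 1) = 0.5495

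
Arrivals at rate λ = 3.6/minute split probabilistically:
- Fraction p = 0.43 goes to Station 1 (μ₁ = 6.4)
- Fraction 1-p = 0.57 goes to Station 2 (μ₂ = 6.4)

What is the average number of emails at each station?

Effective rates: λ₁ = 3.6×0.43 = 1.548, λ₂ = 3.6×0.57 = 2.052
Station 1: ρ₁ = 1.548/6.4 = 0.241875, L₁ = ρ₁/(1-ρ₁) = 0.241875/(1-0.241875) = 0.3190
Station 2: ρ₂ = 2.052/6.4 = 0.3206, L₂ = ρ₂/(1-ρ₂) = 0.3206/(1-0.3206) = 0.4719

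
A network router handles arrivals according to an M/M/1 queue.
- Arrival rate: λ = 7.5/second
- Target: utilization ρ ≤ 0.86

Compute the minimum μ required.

ρ = λ/μ, so μ = λ/ρ
μ ≥ 7.5/0.86 = 8.7209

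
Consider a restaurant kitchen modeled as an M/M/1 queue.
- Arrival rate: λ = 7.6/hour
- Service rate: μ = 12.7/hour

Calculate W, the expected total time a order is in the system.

First, compute utilization: ρ = λ/μ = 7.6/12.7 = 0.5984
For M/M/1: W = 1/(μ-λ)
W = 1/(12.7-7.6) = 1/5.10
W = 0.1961 hours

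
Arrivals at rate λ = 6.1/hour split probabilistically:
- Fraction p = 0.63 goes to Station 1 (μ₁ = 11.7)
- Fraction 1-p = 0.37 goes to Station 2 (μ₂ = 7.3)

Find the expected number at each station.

Effective rates: λ₁ = 6.1×0.63 = 3.843, λ₂ = 6.1×0.37 = 2.257
Station 1: ρ₁ = 3.843/11.7 = 0.32846, L₁ = ρ₁/(1-ρ₁) = 0.32846/(1-0.32846) = 0.4891
Station 2: ρ₂ = 2.257/7.3 = 0.3092, L₂ = ρ₂/(1-ρ₂) = 0.3092/(1-0.3092) = 0.4476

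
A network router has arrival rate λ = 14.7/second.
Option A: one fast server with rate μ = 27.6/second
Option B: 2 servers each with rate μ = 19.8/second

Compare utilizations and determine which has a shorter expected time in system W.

Option A: single server μ = 27.6 (M/M/1)
  ρ_A = 14.7/27.6 = 0.5326
  W_A = 1/(μ-λ) = 1/(27.6-14.7) = 1/12.90 = 0.07752

Option B: 2 servers μ = 19.8 (M/M/2)
  ρ_B = λ/(cμ) = 14.7/(2×19.8) = 0.3712
  Offered load a = λ/μ = cρ = 14.7/19.8 = 0.7424
  P₀ = [ Σₙ₌₀^1 aⁿ/n! + a^2/(2!(1-ρ)) ]⁻¹
  Σ = a^0/0! + a^1/1! = 1.0000 + 0.7424 = 1.7424
  a^2/(2!(1-ρ)) = 0.5512/(2 × 0.6288) = 0.4383
  P₀ = 1/(1.7424 + 0.4383) = 0.4586
  Lq = P₀·a^2·ρ / (2!(1-ρ)²) = 0.4586 × 0.5512 × 0.3712 / (2 × 0.3954) = 0.1187
  Wq_B = Lq/λ = 0.11866/14.7 = 0.008072
  W_B = Wq_B + 1/μ = 0.008072 + 0.05051 = 0.05858

Since W_B = 0.05858 < W_A = 0.07752, Option B (multiple servers) has the shorter time in system.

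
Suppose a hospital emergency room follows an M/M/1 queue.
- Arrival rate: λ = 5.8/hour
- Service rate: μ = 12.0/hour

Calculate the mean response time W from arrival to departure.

First, compute utilization: ρ = λ/μ = 5.8/12.0 = 0.4833
For M/M/1: W = 1/(μ-λ)
W = 1/(12.0-5.8) = 1/6.20
W = 0.1613 hours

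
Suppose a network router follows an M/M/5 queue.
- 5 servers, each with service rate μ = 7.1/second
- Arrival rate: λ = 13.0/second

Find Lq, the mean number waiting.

Traffic intensity: ρ = λ/(cμ) = 13.0/(5×7.1) = 0.3662
Since ρ = 0.3662 < 1, system is stable.
Offered load a = λ/μ = cρ = 13.0/7.1 = 1.8310
P₀ = [ Σₙ₌₀^4 aⁿ/n! + a^5/(5!(1-ρ)) ]⁻¹
Σ = a^0/0! + a^1/1! + a^2/2! + a^3/3! + a^4/4! = 1.00000 + 1.83099 + 1.67625 + 1.02307 + 0.468305 = 5.9986
a^5/(5!(1-ρ)) = 20.5790/(120 × 0.6338) = 0.2706
P₀ = 1/(5.9986 + 0.2706) = 0.1595
Lq = P₀·a^5·ρ / (5!(1-ρ)²) = 0.1595 × 20.5790 × 0.3662 / (120 × 0.4017) = 0.02494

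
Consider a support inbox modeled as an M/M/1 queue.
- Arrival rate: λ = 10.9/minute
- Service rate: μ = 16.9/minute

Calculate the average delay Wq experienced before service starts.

First, compute utilization: ρ = λ/μ = 10.9/16.9 = 0.6450
For M/M/1: Wq = λ/(μ(μ-λ))
Wq = 10.9/(16.9 × (16.9-10.9))
Wq = 10.9/(16.9 × 6.00)
Wq = 0.1075 minutes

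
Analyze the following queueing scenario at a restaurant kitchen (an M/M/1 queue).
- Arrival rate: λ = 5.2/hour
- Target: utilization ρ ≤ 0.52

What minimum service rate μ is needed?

ρ = λ/μ, so μ = λ/ρ
μ ≥ 5.2/0.52 = 10.0000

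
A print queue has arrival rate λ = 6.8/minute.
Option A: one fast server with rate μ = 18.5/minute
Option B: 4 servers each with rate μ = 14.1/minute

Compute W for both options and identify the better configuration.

Option A: single server μ = 18.5 (M/M/1)
  ρ_A = 6.8/18.5 = 0.3676
  W_A = 1/(μ-λ) = 1/(18.5-6.8) = 1/11.70 = 0.08547

Option B: 4 servers μ = 14.1 (M/M/4)
  ρ_B = λ/(cμ) = 6.8/(4×14.1) = 0.1206
  Offered load a = λ/μ = cρ = 6.8/14.1 = 0.4823
  P₀ = [ Σₙ₌₀^3 aⁿ/n! + a^4/(4!(1-ρ)) ]⁻¹
  Σ = a^0/0! + a^1/1! + a^2/2! + a^3/3! = 1.0000 + 0.4823 + 0.1163 + 0.01869 = 1.6173
  a^4/(4!(1-ρ)) = 0.05410/(24 × 0.8794) = 0.002563
  P₀ = 1/(1.61726 + 0.00256298) = 0.6174
  Lq = P₀·a^4·ρ / (4!(1-ρ)²) = 0.61735 × 0.054095 × 0.12057 / (24 × 0.77340) = 0.0002169
  Wq_B = Lq/λ = 0.0002169/6.8 = 0.00003190
  W_B = Wq_B + 1/μ = 0.00003190 + 0.07092 = 0.07095

Since W_B = 0.07095 < W_A = 0.08547, Option B (multiple servers) has the shorter time in system.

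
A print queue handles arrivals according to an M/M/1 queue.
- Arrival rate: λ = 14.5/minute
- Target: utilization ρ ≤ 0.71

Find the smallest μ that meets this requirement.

ρ = λ/μ, so μ = λ/ρ
μ ≥ 14.5/0.71 = 20.4225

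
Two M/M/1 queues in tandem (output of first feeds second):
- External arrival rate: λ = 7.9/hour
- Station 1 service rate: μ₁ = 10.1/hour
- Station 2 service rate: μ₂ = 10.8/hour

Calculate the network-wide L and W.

By Jackson's theorem, each station behaves as independent M/M/1.
Station 1: ρ₁ = 7.9/10.1 = 0.7822, L₁ = ρ₁/(1-ρ₁) = λ/(μ₁-λ) = 7.9/2.20 = 3.5909
Station 2: ρ₂ = 7.9/10.8 = 0.7315, L₂ = ρ₂/(1-ρ₂) = λ/(μ₂-λ) = 7.9/2.90 = 2.7241
Total: L = L₁ + L₂ = 3.5909 + 2.7241 = 6.3150
W = L/λ = 6.3150/7.9 = 0.7994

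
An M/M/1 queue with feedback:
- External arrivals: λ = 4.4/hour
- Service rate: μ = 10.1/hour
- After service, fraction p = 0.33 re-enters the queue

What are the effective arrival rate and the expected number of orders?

Effective arrival rate: λ_eff = λ/(1-p) = 4.4/(1-0.33) = 4.4/0.67 = 6.56716
ρ = λ_eff/μ = 6.56716/10.1 = 0.65021
L = ρ/(1-ρ) = 0.65021/(1-0.65021) = 1.8589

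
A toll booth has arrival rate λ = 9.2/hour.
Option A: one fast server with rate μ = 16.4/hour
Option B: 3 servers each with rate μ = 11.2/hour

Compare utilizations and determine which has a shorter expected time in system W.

Option A: single server μ = 16.4 (M/M/1)
  ρ_A = 9.2/16.4 = 0.5610
  W_A = 1/(μ-λ) = 1/(16.4-9.2) = 1/7.20 = 0.1389

Option B: 3 servers μ = 11.2 (M/M/3)
  ρ_B = λ/(cμ) = 9.2/(3×11.2) = 0.2738
  Offered load a = λ/μ = cρ = 9.2/11.2 = 0.8214
  P₀ = [ Σₙ₌₀^2 aⁿ/n! + a^3/(3!(1-ρ)) ]⁻¹
  Σ = a^0/0! + a^1/1! + a^2/2! = 1.0000 + 0.8214 + 0.3374 = 2.1588
  a^3/(3!(1-ρ)) = 0.5543/(6 × 0.7262) = 0.1272
  P₀ = 1/(2.1588 + 0.1272) = 0.4374
  Lq = P₀·a^3·ρ / (3!(1-ρ)²) = 0.4374 × 0.5543 × 0.2738 / (6 × 0.5274) = 0.02098
  Wq_B = Lq/λ = 0.020981/9.2 = 0.002281
  W_B = Wq_B + 1/μ = 0.002281 + 0.08929 = 0.09157

Since W_B = 0.09157 < W_A = 0.1389, Option B (multiple servers) has the shorter time in system.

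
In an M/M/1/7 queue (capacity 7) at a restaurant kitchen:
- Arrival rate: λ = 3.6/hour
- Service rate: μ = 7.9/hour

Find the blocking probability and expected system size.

ρ = λ/μ = 3.6/7.9 = 0.4557
P₀ = (1-ρ)/(1-ρ^(K+1)) = (1-0.4557)/(1-0.4557^8) = 0.5443/0.9981 = 0.5453
P_K = P₀×ρ^K = 0.5453 × 0.4557^7 = 0.5453 × 0.004081 = 0.002225
Blocking probability P_7 = 0.002225 (0.22%)
L = ρ[1 - (K+1)ρ^K + Kρ^(K+1)] / [(1-ρ)(1-ρ^(K+1))]
L = 0.4557 × (1 - 8×0.004081 + 7×0.001860) / ((1 - 0.4557) × (1 - 0.001860)) = 0.8223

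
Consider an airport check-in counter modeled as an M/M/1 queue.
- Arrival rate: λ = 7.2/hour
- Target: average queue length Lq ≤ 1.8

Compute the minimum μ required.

For M/M/1: Lq = λ²/(μ(μ-λ))
Need Lq ≤ 1.8, i.e. μ(μ-λ) ≥ λ²/1.8
μ² - 7.2μ - 51.84/1.8 ≥ 0  →  μ² - 7.2μ - 28.8000 ≥ 0
Quadratic formula (positive root): μ = [λ + √(λ² + 4×28.8000)]/2
Discriminant: 51.84 + 4×28.8000 = 167.0400, √167.0400 = 12.9244
μ ≥ (7.2 + 12.9244)/2 = 10.0622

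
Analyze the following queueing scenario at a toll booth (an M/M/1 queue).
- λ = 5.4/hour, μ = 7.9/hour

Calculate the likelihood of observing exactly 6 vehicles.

ρ = λ/μ = 5.4/7.9 = 0.68354
P(n) = (1-ρ)ρⁿ
P(6) = (1-0.68354) × 0.68354^6
P(6) = 0.3165 × 0.1020
P(6) = 0.03228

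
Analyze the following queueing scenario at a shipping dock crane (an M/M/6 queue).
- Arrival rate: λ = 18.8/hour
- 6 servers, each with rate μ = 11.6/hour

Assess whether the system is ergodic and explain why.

Stability requires ρ = λ/(cμ) < 1
ρ = 18.8/(6 × 11.6) = 18.8/69.60 = 0.2701
Since 0.2701 < 1, the system is STABLE.
The servers are busy 27.01% of the time.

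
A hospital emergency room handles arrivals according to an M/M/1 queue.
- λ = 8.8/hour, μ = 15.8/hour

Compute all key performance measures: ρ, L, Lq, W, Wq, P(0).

Step 1: ρ = λ/μ = 8.8/15.8 = 0.5570
Step 2: L = λ/(μ-λ) = 8.8/7.00 = 1.2571
Step 3: Lq = λ²/(μ(μ-λ)) = 77.44/(15.8×7.00) = 0.7002
Step 4: W = 1/(μ-λ) = 1/7.00 = 0.142857
Step 5: Wq = λ/(μ(μ-λ)) = 8.8/(15.8×7.00) = 0.07957
Step 6: P(0) = 1-ρ = 0.4430
Verify: L = λW = 8.8×0.142857 = 1.2571 ✔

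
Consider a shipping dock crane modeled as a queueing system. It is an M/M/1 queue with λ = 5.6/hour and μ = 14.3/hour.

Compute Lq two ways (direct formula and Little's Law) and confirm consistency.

Method 1 (direct): Lq = λ²/(μ(μ-λ)) = 31.36/(14.3 × 8.70) = 0.2521

Method 2 (Little's Law):
W = 1/(μ-λ) = 1/8.70 = 0.11494
Wq = W - 1/μ = 0.11494 - 0.069930 = 0.04501
Lq = λWq = 5.6 × 0.04501 = 0.2521 ✔ (matches Method 1)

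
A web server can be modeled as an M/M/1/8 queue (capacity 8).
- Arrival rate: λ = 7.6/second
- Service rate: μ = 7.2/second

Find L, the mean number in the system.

ρ = λ/μ = 7.6/7.2 = 1.055556
P₀ = (1-ρ)/(1-ρ^(K+1)) = (1-1.055556)/(1-1.055556^9) = -0.05556/-0.6268 = 0.08864
P_K = P₀×ρ^K = 0.08864 × 1.055556^8 = 0.08864 × 1.5412 = 0.1366
L = ρ[1 - (K+1)ρ^K + Kρ^(K+1)] / [(1-ρ)(1-ρ^(K+1))]
L = 1.055556 × (1 - 9×1.541169 + 8×1.626790) / ((1 - 1.055556) × (1 - 1.626790)) = 4.3590 requests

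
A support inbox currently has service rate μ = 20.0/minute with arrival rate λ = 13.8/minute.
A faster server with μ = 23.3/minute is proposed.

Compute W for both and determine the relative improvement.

System 1: ρ₁ = 13.8/20.0 = 0.6900, W₁ = 1/(20.0-13.8) = 0.16129
System 2: ρ₂ = 13.8/23.3 = 0.5923, W₂ = 1/(23.3-13.8) = 0.10526
Improvement: (W₁-W₂)/W₁ = (0.16129-0.10526)/0.16129 = 34.74%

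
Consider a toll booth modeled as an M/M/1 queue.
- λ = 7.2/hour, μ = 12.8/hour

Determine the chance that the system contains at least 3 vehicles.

ρ = λ/μ = 7.2/12.8 = 0.5625
P(N ≥ n) = ρⁿ
P(N ≥ 3) = 0.5625^3
P(N ≥ 3) = 0.1780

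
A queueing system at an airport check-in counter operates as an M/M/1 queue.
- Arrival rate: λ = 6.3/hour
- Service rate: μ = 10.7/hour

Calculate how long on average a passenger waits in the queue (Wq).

First, compute utilization: ρ = λ/μ = 6.3/10.7 = 0.5888
For M/M/1: Wq = λ/(μ(μ-λ))
Wq = 6.3/(10.7 × (10.7-6.3))
Wq = 6.3/(10.7 × 4.40)
Wq = 0.1338 hours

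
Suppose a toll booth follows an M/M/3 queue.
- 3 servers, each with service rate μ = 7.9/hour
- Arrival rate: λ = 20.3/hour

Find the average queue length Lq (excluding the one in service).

Traffic intensity: ρ = λ/(cμ) = 20.3/(3×7.9) = 0.8565
Since ρ = 0.8565 < 1, system is stable.
Offered load a = λ/μ = cρ = 20.3/7.9 = 2.5696
P₀ = [ Σₙ₌₀^2 aⁿ/n! + a^3/(3!(1-ρ)) ]⁻¹
Σ = a^0/0! + a^1/1! + a^2/2! = 1.0000 + 2.5696 + 3.3015 = 6.8711
a^3/(3!(1-ρ)) = 16.96707/(6 × 0.1434599) = 19.7117
P₀ = 1/(6.8711 + 19.7117) = 0.03762
Lq = P₀·a^3·ρ / (3!(1-ρ)²) = 0.0376183 × 16.9671 × 0.856540 / (6 × 0.0205807) = 4.4273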